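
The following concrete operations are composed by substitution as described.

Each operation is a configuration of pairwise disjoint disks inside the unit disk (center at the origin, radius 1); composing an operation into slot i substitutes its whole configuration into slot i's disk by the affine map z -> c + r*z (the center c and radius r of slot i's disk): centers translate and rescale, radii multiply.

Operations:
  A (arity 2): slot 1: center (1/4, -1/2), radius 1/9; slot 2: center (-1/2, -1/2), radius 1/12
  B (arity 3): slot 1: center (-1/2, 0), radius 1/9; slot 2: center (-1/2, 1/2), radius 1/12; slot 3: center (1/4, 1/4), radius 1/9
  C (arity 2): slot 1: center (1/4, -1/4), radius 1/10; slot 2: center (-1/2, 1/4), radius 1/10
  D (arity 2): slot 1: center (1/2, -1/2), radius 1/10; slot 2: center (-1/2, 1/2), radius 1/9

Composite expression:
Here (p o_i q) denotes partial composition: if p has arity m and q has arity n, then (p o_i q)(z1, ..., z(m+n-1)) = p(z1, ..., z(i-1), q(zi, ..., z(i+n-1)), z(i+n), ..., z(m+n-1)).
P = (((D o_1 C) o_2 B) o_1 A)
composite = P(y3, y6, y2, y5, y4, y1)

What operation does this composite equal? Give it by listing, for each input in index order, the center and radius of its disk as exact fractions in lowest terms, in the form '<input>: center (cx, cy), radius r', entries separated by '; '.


y1: center (-1/2, 1/2), radius 1/9; y2: center (89/200, -19/40), radius 1/900; y3: center (211/400, -53/100), radius 1/900; y4: center (181/400, -189/400), radius 1/900; y5: center (89/200, -47/100), radius 1/1200; y6: center (13/25, -53/100), radius 1/1200

Below D, radii multiply path by path; the y-disk centers shift.
y3 passes through 3 substitutions, ending at center (211/400, -53/100), radius 1/900
y6 passes through 3 substitutions, ending at center (13/25, -53/100), radius 1/1200
y2 passes through 3 substitutions, ending at center (89/200, -19/40), radius 1/900
y5 passes through 3 substitutions, ending at center (89/200, -47/100), radius 1/1200
y4 passes through 3 substitutions, ending at center (181/400, -189/400), radius 1/900
y1 passes through 1 substitution, ending at center (-1/2, 1/2), radius 1/9


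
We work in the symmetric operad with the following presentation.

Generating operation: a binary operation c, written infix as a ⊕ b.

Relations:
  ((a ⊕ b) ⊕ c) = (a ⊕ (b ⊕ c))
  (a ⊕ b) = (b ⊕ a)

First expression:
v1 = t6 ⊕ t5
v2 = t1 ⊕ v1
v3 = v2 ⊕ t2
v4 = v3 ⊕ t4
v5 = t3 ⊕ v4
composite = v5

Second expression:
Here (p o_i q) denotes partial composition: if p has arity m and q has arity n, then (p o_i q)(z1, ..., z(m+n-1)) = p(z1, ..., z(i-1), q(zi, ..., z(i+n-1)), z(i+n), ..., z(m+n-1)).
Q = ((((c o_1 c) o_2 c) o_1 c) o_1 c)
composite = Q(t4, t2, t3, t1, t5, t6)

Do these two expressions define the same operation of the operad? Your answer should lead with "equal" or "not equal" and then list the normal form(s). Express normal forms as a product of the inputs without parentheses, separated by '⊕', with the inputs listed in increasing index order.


equal; both compose to t1 ⊕ t2 ⊕ t3 ⊕ t4 ⊕ t5 ⊕ t6

The first composite normalizes to t1 ⊕ t2 ⊕ t3 ⊕ t4 ⊕ t5 ⊕ t6
The second composite normalizes to t1 ⊕ t2 ⊕ t3 ⊕ t4 ⊕ t5 ⊕ t6
The normal forms match — equal.


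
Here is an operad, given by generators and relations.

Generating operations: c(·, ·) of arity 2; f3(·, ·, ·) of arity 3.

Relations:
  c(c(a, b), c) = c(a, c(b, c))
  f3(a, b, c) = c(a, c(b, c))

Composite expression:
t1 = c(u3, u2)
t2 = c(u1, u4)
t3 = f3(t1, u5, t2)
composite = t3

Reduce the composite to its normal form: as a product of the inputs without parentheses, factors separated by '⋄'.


u3 ⋄ u2 ⋄ u5 ⋄ u1 ⋄ u4

Every regrouping of f3 is equal, so read the u-inputs in written order.
c(u3, u2) reduces to u3 ⋄ u2
c(u1, u4) reduces to u1 ⋄ u4
f3(c(u3, u2), u5, c(u1, u4)) reduces to u3 ⋄ u2 ⋄ u5 ⋄ u1 ⋄ u4


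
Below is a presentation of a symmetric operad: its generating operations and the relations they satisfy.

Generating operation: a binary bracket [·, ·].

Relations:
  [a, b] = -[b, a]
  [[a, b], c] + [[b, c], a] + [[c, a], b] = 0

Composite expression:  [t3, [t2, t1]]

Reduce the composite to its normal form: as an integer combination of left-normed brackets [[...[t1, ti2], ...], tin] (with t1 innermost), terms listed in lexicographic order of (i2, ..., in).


Left-normed coefficients sit on the t1-initial expansion words.
Composite bracket: [t3, [t2, t1]]
Applying ab - ba throughout gives 4 signed words (2^2 = 4).
Words beginning with t1 determine it all:
  t1t2t3 (sign +1) contributes +[[t1, t2], t3]

[[t1, t2], t3]


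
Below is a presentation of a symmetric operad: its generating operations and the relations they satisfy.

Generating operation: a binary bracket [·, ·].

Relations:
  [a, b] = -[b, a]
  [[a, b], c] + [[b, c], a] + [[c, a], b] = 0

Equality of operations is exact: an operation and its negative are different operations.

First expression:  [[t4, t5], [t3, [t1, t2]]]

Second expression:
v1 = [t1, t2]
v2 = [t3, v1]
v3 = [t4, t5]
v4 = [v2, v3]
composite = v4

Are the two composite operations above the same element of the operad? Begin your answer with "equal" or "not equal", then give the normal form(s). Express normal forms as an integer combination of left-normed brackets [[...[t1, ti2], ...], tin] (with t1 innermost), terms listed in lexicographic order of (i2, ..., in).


not equal; first: [[[[t1, t2], t3], t4], t5] - [[[[t1, t2], t3], t5], t4]; second: -[[[[t1, t2], t3], t4], t5] + [[[[t1, t2], t3], t5], t4]

The first expression, normalized: [[[[t1, t2], t3], t4], t5] - [[[[t1, t2], t3], t5], t4]
The second expression, normalized: -[[[[t1, t2], t3], t4], t5] + [[[[t1, t2], t3], t5], t4]
No match — not equal.


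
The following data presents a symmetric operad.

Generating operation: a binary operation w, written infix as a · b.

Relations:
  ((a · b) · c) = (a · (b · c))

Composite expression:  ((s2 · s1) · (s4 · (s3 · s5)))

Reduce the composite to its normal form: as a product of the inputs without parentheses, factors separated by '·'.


Key point: w is associative — brackets drop, the s-order remains.
(s2 · s1) collapses to s2 · s1
(s3 · s5) collapses to s3 · s5
(s4 · (s3 · s5)) collapses to s4 · s3 · s5
((s2 · s1) · (s4 · (s3 · s5))) collapses to s2 · s1 · s4 · s3 · s5

s2 · s1 · s4 · s3 · s5


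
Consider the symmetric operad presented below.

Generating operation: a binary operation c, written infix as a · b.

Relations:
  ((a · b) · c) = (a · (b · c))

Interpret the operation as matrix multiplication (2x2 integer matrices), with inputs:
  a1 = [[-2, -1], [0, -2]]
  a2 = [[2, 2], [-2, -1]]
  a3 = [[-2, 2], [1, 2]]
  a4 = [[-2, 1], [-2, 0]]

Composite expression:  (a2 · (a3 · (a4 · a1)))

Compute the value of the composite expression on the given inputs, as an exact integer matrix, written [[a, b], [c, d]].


[[24, 16], [-12, -12]]

(a4 · a1) = [[4, 0], [4, 2]]
(a3 · (a4 · a1)) = [[0, 4], [12, 4]]
(a2 · (a3 · (a4 · a1))) = [[24, 16], [-12, -12]]


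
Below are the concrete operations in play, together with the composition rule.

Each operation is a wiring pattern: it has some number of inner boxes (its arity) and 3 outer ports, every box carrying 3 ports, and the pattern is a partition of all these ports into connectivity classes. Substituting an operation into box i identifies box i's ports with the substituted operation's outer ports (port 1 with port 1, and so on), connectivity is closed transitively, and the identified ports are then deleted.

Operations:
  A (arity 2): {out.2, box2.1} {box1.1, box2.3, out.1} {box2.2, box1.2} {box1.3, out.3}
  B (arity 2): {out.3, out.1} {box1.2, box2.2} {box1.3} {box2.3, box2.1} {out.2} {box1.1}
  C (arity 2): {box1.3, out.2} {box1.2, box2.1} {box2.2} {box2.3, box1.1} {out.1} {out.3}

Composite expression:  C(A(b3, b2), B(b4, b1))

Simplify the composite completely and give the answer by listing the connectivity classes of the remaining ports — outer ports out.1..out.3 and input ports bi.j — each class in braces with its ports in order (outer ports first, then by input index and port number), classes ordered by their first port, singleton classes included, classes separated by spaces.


{out.1} {out.2, b3.3} {out.3} {b1.1, b1.3} {b1.2, b4.2} {b2.1, b2.3, b3.1} {b2.2, b3.2} {b4.1} {b4.3}

After gluing at C, chains via deleted ports link the b-ports.
through A, on inputs (b3, b2): {out.1, b2.3, b3.1} {out.2, b2.1} {out.3, b3.3} {b2.2, b3.2} (out.j = stage outer ports)
through B, on inputs (b4, b1): {out.1, out.3} {out.2} {b1.1, b1.3} {b1.2, b4.2} {b4.1} {b4.3} (out.j = stage outer ports)
through C, on inputs (b3, b2, b4, b1): {out.1} {out.2, b3.3} {out.3} {b1.1, b1.3} {b1.2, b4.2} {b2.1, b2.3, b3.1} {b2.2, b3.2} {b4.1} {b4.3} (out.j = stage outer ports)


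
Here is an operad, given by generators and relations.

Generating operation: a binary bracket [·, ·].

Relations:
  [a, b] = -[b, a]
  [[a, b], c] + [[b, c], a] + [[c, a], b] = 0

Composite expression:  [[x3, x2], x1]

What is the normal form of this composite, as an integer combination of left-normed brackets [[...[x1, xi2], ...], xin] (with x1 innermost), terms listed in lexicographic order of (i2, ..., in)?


[[x1, x2], x3] - [[x1, x3], x2]

A multilinear Lie element is pinned by x1-initial words (x1 innermost).
Composite bracket: [[x3, x2], x1]
Each bracket splits as ab - ba, giving 4 signed words (2^2 = 4).
Coefficients come from the x1-initial words:
  word x1x2x3 has sign +1, contributing +[[x1, x2], x3]
  word x1x3x2 has sign -1, contributing -[[x1, x3], x2]


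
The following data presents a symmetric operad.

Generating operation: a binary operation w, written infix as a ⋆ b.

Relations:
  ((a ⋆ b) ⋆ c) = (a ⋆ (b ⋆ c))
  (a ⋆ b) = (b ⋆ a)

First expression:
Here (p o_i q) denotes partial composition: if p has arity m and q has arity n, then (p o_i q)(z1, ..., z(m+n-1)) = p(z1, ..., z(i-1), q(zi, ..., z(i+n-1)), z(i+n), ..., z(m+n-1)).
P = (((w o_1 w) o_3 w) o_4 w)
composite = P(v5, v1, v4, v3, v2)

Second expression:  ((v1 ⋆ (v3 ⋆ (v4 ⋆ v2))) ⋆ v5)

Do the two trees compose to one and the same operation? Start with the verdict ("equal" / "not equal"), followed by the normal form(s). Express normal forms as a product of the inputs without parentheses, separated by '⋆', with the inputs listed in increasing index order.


equal; the common form is v1 ⋆ v2 ⋆ v3 ⋆ v4 ⋆ v5

Normal form of the first expression: v1 ⋆ v2 ⋆ v3 ⋆ v4 ⋆ v5
Normal form of the second expression: v1 ⋆ v2 ⋆ v3 ⋆ v4 ⋆ v5
The normal forms match — equal.


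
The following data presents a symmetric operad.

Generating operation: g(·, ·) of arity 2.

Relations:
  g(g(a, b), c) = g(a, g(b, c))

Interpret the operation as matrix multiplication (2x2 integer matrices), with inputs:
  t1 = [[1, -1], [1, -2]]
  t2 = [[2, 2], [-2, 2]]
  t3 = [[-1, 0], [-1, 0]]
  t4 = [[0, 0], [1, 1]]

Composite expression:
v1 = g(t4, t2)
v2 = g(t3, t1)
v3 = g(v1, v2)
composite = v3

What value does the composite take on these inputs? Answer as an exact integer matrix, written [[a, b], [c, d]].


g(t4, t2) = [[0, 0], [0, 4]]
g(t3, t1) = [[-1, 1], [-1, 1]]
g(g(t4, t2), g(t3, t1)) = [[0, 0], [-4, 4]]

[[0, 0], [-4, 4]]


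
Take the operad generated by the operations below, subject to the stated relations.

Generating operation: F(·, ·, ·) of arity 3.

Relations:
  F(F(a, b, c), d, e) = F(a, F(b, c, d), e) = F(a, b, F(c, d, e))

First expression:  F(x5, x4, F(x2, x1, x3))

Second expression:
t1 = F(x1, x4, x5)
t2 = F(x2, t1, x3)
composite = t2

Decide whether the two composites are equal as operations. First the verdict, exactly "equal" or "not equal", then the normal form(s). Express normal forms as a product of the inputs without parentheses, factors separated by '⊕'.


not equal; first: x5 ⊕ x4 ⊕ x2 ⊕ x1 ⊕ x3; second: x2 ⊕ x1 ⊕ x4 ⊕ x5 ⊕ x3


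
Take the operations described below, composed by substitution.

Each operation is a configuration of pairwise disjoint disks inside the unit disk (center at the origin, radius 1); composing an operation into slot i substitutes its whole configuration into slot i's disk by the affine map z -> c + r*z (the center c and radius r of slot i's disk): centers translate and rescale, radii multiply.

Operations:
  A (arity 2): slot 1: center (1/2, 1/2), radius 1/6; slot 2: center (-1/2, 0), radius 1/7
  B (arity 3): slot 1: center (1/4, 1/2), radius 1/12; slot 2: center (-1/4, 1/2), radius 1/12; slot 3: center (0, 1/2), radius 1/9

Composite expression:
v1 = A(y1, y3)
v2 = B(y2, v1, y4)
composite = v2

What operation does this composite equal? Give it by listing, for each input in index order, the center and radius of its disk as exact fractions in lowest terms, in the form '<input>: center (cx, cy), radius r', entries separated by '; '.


y1: center (-5/24, 13/24), radius 1/72; y2: center (1/4, 1/2), radius 1/12; y3: center (-7/24, 1/2), radius 1/84; y4: center (0, 1/2), radius 1/9

Follow each y-input down from B: c' goes to c + r*c', radius to r*r'.
input y2: composing its 1 substitution step yields center (1/4, 1/2), radius 1/12
input y1: composing its 2 substitution steps yields center (-5/24, 13/24), radius 1/72
input y3: composing its 2 substitution steps yields center (-7/24, 1/2), radius 1/84
input y4: composing its 1 substitution step yields center (0, 1/2), radius 1/9


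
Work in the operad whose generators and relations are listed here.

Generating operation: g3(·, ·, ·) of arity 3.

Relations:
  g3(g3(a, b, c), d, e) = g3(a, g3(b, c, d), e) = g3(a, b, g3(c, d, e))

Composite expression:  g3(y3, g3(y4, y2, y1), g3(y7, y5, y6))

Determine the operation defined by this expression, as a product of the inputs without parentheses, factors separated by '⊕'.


y3 ⊕ y4 ⊕ y2 ⊕ y1 ⊕ y7 ⊕ y5 ⊕ y6

Every regrouping of g3 is equal, so read the y-inputs in written order.
g3(y4, y2, y1) flattens to y4 ⊕ y2 ⊕ y1
g3(y7, y5, y6) flattens to y7 ⊕ y5 ⊕ y6
g3(y3, g3(y4, y2, y1), g3(y7, y5, y6)) flattens to y3 ⊕ y4 ⊕ y2 ⊕ y1 ⊕ y7 ⊕ y5 ⊕ y6


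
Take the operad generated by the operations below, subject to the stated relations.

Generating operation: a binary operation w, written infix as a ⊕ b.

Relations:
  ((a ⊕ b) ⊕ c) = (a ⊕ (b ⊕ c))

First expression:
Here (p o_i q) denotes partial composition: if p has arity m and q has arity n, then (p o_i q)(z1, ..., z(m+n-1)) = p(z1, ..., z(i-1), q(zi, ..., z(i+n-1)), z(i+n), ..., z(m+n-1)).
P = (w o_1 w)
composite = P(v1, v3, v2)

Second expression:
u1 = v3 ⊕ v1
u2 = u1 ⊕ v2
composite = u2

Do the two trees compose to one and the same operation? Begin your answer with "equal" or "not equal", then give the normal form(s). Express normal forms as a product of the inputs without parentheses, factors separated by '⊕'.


Reducing the first expression gives v1 ⊕ v3 ⊕ v2
Reducing the second expression gives v3 ⊕ v1 ⊕ v2
Different reductions; not equal.

not equal; first: v1 ⊕ v3 ⊕ v2; second: v3 ⊕ v1 ⊕ v2


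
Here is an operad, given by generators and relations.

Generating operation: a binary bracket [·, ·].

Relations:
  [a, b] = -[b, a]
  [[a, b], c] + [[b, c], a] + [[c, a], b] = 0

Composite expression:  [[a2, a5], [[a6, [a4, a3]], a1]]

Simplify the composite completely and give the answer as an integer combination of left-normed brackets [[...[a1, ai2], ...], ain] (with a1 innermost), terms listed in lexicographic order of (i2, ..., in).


[[[[[a1, a3], a4], a6], a2], a5] - [[[[[a1, a3], a4], a6], a5], a2] - [[[[[a1, a4], a3], a6], a2], a5] + [[[[[a1, a4], a3], a6], a5], a2] - [[[[[a1, a6], a3], a4], a2], a5] + [[[[[a1, a6], a3], a4], a5], a2] + [[[[[a1, a6], a4], a3], a2], a5] - [[[[[a1, a6], a4], a3], a5], a2]

Left-normed coefficients sit on the a1-initial expansion words.
Composite bracket: [[a2, a5], [[a6, [a4, a3]], a1]]
Applying ab - ba throughout gives 32 signed words (2^5 = 32).
Only words starting with a1 matter:
  sign of a1a3a4a6a2a5 is +1, so it contributes +[[[[[a1, a3], a4], a6], a2], a5]
  sign of a1a3a4a6a5a2 is -1, so it contributes -[[[[[a1, a3], a4], a6], a5], a2]
  sign of a1a4a3a6a2a5 is -1, so it contributes -[[[[[a1, a4], a3], a6], a2], a5]
  sign of a1a4a3a6a5a2 is +1, so it contributes +[[[[[a1, a4], a3], a6], a5], a2]
  sign of a1a6a3a4a2a5 is -1, so it contributes -[[[[[a1, a6], a3], a4], a2], a5]
  sign of a1a6a3a4a5a2 is +1, so it contributes +[[[[[a1, a6], a3], a4], a5], a2]
  sign of a1a6a4a3a2a5 is +1, so it contributes +[[[[[a1, a6], a4], a3], a2], a5]
  sign of a1a6a4a3a5a2 is -1, so it contributes -[[[[[a1, a6], a4], a3], a5], a2]


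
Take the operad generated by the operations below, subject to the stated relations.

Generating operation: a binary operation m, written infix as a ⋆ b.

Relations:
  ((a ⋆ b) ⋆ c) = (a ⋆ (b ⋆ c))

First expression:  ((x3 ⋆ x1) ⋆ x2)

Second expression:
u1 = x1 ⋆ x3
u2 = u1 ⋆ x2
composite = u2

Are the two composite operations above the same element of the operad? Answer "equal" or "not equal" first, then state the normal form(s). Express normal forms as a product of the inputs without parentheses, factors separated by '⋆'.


Normal form of the first expression: x3 ⋆ x1 ⋆ x2
Normal form of the second expression: x1 ⋆ x3 ⋆ x2
Distinct normal forms: not equal.

not equal — first x3 ⋆ x1 ⋆ x2, second x1 ⋆ x3 ⋆ x2


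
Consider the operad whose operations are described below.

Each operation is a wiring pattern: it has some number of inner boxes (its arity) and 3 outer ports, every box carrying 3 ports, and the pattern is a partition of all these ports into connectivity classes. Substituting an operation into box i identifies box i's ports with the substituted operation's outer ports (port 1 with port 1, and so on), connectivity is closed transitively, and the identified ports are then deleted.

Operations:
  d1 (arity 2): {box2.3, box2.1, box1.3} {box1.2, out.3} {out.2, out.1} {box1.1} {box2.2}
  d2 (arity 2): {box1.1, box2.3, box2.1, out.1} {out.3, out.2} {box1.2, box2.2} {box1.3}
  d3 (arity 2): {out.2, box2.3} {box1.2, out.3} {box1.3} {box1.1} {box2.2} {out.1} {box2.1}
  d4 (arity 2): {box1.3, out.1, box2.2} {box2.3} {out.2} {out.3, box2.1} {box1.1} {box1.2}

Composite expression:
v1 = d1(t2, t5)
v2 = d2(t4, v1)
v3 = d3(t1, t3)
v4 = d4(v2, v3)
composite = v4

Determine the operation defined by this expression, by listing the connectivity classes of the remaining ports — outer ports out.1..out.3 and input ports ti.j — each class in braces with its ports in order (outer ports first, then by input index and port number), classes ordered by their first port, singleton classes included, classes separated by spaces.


Substituting into d4 glues patterns; closure does the rest.
composing d1 on (t2, t5), with out.j its own outer ports: {out.1, out.2} {out.3, t2.2} {t2.1} {t2.3, t5.1, t5.3} {t5.2}
composing d2 on (t4, t2, t5), with out.j its own outer ports: {out.1, t2.2, t4.1, t4.2} {out.2, out.3} {t2.1} {t2.3, t5.1, t5.3} {t4.3} {t5.2}
composing d3 on (t1, t3), with out.j its own outer ports: {out.1} {out.2, t3.3} {out.3, t1.2} {t1.1} {t1.3} {t3.1} {t3.2}
composing d4 on (t4, t2, t5, t1, t3), with out.j its own outer ports: {out.1, t3.3} {out.2} {out.3} {t1.1} {t1.2} {t1.3} {t2.1} {t2.2, t4.1, t4.2} {t2.3, t5.1, t5.3} {t3.1} {t3.2} {t4.3} {t5.2}

{out.1, t3.3} {out.2} {out.3} {t1.1} {t1.2} {t1.3} {t2.1} {t2.2, t4.1, t4.2} {t2.3, t5.1, t5.3} {t3.1} {t3.2} {t4.3} {t5.2}


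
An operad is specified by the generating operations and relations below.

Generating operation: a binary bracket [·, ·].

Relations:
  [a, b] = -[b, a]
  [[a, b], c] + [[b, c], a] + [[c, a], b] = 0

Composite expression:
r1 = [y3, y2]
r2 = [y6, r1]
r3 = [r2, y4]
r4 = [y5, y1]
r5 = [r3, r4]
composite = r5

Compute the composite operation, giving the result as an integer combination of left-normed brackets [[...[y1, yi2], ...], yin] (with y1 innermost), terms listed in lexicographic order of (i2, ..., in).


[[[[[y1, y5], y2], y3], y6], y4] - [[[[[y1, y5], y3], y2], y6], y4] - [[[[[y1, y5], y4], y2], y3], y6] + [[[[[y1, y5], y4], y3], y2], y6] + [[[[[y1, y5], y4], y6], y2], y3] - [[[[[y1, y5], y4], y6], y3], y2] - [[[[[y1, y5], y6], y2], y3], y4] + [[[[[y1, y5], y6], y3], y2], y4]


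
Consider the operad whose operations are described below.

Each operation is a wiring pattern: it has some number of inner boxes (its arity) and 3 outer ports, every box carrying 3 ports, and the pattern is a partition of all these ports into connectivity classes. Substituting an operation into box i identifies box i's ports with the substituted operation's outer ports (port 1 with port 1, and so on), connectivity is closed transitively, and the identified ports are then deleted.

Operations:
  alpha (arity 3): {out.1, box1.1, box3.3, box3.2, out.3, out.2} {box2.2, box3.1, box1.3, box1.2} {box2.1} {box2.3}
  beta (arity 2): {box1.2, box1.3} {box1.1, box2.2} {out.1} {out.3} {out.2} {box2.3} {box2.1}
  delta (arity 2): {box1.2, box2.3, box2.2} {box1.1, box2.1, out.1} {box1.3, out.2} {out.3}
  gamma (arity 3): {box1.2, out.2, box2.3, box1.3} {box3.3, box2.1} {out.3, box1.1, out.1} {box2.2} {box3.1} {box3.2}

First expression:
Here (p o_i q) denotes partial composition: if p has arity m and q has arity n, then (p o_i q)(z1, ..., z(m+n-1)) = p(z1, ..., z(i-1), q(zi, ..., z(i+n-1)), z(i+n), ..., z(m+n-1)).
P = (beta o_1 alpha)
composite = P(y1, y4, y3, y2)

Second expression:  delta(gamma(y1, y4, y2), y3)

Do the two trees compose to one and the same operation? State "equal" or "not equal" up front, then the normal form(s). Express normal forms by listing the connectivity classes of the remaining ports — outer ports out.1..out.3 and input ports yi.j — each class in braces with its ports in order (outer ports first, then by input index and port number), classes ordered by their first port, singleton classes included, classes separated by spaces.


The first expression reduces to {out.1} {out.2} {out.3} {y1.1, y2.2, y3.2, y3.3} {y1.2, y1.3, y3.1, y4.2} {y2.1} {y2.3} {y4.1} {y4.3}
The second expression reduces to {out.1, out.2, y1.1, y3.1} {out.3} {y1.2, y1.3, y3.2, y3.3, y4.3} {y2.1} {y2.2} {y2.3, y4.1} {y4.2}
They disagree, so not equal.

not equal: they reduce to {out.1} {out.2} {out.3} {y1.1, y2.2, y3.2, y3.3} {y1.2, y1.3, y3.1, y4.2} {y2.1} {y2.3} {y4.1} {y4.3} and {out.1, out.2, y1.1, y3.1} {out.3} {y1.2, y1.3, y3.2, y3.3, y4.3} {y2.1} {y2.2} {y2.3, y4.1} {y4.2}


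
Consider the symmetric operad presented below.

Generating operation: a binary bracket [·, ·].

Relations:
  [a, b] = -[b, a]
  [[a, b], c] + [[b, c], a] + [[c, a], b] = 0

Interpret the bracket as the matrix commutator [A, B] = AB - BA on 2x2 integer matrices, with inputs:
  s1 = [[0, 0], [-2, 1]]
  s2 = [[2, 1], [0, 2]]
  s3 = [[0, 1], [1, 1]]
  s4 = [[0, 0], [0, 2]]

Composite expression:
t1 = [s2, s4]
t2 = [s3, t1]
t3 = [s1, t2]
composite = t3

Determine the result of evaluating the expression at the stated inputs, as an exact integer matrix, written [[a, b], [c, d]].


[[-4, 2], [8, 4]]

[s2, s4] = [[0, 2], [0, 0]]
[s3, [s2, s4]] = [[-2, -2], [0, 2]]
[s1, [s3, [s2, s4]]] = [[-4, 2], [8, 4]]


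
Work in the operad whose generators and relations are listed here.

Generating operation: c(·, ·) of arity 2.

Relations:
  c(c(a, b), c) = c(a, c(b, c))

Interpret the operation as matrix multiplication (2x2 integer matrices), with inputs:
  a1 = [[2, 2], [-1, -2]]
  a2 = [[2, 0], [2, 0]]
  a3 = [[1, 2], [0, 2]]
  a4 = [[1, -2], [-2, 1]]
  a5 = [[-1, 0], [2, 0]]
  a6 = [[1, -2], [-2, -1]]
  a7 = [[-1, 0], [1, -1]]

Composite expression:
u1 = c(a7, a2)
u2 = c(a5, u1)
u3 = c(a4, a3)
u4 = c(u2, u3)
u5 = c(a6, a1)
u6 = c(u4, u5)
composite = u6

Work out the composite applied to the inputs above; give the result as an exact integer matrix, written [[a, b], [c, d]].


[[20, 20], [-40, -40]]

c(a7, a2) = [[-2, 0], [0, 0]]
c(a5, c(a7, a2)) = [[2, 0], [-4, 0]]
c(a4, a3) = [[1, -2], [-2, -2]]
c(c(a5, c(a7, a2)), c(a4, a3)) = [[2, -4], [-4, 8]]
c(a6, a1) = [[4, 6], [-3, -2]]
c(c(c(a5, c(a7, a2)), c(a4, a3)), c(a6, a1)) = [[20, 20], [-40, -40]]


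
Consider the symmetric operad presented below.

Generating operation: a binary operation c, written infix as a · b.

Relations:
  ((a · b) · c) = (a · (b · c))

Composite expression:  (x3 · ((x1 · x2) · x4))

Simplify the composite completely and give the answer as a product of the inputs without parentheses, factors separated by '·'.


x3 · x1 · x2 · x4

Associativity of c dissolves the nesting; only the x-input order survives.
(x1 · x2) collapses to x1 · x2
((x1 · x2) · x4) collapses to x1 · x2 · x4
(x3 · ((x1 · x2) · x4)) collapses to x3 · x1 · x2 · x4


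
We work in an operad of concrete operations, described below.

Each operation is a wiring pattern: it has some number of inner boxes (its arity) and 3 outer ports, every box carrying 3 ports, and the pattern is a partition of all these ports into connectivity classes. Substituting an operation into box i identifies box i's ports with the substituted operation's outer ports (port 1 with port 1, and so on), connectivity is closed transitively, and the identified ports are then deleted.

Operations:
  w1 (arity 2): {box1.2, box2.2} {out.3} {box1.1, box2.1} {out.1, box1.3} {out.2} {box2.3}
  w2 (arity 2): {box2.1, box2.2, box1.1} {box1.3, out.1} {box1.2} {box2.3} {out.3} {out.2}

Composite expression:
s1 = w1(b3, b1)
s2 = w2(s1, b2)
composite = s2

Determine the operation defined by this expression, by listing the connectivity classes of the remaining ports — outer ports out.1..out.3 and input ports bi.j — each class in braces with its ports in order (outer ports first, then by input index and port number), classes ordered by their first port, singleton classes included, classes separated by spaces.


{out.1} {out.2} {out.3} {b1.1, b3.1} {b1.2, b3.2} {b1.3} {b2.1, b2.2, b3.3} {b2.3}

Substituting into w2 glues patterns; closure does the rest.
stage w1: inputs (b3, b1), connectivity {out.1, b3.3} {out.2} {out.3} {b1.1, b3.1} {b1.2, b3.2} {b1.3}, out.j its boundary
stage w2: inputs (b3, b1, b2), connectivity {out.1} {out.2} {out.3} {b1.1, b3.1} {b1.2, b3.2} {b1.3} {b2.1, b2.2, b3.3} {b2.3}, out.j its boundary


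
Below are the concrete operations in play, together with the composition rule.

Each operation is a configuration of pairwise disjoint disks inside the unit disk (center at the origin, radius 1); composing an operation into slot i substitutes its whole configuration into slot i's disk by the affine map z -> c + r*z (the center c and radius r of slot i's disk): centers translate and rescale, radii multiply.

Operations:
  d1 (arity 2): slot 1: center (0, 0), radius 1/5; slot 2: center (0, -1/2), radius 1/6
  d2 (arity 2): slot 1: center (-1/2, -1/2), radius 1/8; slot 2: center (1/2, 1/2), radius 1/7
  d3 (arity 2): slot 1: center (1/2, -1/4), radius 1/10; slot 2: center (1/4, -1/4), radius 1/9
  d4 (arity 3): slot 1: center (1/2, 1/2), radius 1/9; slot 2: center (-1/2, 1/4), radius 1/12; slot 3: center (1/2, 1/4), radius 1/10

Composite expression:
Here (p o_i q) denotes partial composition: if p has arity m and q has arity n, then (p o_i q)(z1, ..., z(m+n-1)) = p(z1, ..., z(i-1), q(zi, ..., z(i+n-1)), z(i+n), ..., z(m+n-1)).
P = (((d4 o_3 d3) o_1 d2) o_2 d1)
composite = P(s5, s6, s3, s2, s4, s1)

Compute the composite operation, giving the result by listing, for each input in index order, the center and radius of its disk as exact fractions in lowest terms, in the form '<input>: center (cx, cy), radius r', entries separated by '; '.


s1: center (21/40, 9/40), radius 1/90; s2: center (-1/2, 1/4), radius 1/12; s3: center (5/9, 23/42), radius 1/378; s4: center (11/20, 9/40), radius 1/100; s5: center (4/9, 4/9), radius 1/72; s6: center (5/9, 5/9), radius 1/315

Nesting under d4 composes maps z -> c + r*z down each s-path.
for s5, the 2-step affine chain lands on center (4/9, 4/9), radius 1/72
for s6, the 3-step affine chain lands on center (5/9, 5/9), radius 1/315
for s3, the 3-step affine chain lands on center (5/9, 23/42), radius 1/378
for s2, the 1-step affine chain lands on center (-1/2, 1/4), radius 1/12
for s4, the 2-step affine chain lands on center (11/20, 9/40), radius 1/100
for s1, the 2-step affine chain lands on center (21/40, 9/40), radius 1/90


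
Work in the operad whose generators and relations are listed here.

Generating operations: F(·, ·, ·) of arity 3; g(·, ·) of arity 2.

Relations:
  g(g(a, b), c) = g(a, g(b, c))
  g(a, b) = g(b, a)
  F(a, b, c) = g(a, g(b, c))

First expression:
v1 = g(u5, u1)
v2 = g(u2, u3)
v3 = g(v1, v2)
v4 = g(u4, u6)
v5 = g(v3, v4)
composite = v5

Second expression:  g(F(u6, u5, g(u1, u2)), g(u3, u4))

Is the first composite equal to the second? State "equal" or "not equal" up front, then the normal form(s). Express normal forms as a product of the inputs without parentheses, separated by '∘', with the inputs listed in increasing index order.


Normal form of the first expression: u1 ∘ u2 ∘ u3 ∘ u4 ∘ u5 ∘ u6
Normal form of the second expression: u1 ∘ u2 ∘ u3 ∘ u4 ∘ u5 ∘ u6
Identical normal forms: equal.

equal: each reduces to u1 ∘ u2 ∘ u3 ∘ u4 ∘ u5 ∘ u6


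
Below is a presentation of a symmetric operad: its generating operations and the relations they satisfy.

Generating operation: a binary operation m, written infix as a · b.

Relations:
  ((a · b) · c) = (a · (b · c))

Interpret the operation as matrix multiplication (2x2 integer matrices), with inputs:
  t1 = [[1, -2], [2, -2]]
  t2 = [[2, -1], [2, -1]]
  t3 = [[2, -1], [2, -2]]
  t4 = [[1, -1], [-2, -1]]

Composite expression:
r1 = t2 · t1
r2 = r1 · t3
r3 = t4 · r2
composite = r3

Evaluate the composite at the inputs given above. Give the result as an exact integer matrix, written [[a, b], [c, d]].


[[0, 0], [12, -12]]

(t2 · t1) = [[0, -2], [0, -2]]
((t2 · t1) · t3) = [[-4, 4], [-4, 4]]
(t4 · ((t2 · t1) · t3)) = [[0, 0], [12, -12]]


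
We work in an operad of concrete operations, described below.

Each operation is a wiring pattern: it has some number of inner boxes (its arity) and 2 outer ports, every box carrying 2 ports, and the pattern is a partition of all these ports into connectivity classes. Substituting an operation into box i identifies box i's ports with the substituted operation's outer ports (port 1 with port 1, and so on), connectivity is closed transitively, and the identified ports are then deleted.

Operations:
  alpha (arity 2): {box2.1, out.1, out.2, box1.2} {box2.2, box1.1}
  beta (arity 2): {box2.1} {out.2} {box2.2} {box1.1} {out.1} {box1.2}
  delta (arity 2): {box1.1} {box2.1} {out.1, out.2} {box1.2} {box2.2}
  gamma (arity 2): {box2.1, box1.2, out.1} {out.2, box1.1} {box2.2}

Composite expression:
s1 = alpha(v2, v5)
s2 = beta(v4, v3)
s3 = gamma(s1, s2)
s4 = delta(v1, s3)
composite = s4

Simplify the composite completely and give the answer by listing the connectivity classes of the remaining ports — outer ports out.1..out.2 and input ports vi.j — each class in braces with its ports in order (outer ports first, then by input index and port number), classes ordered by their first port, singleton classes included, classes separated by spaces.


{out.1, out.2} {v1.1} {v1.2} {v2.1, v5.2} {v2.2, v5.1} {v3.1} {v3.2} {v4.1} {v4.2}

Reachability decides: close wires over delta-identified ports.
alpha over (v2, v5) gives {out.1, out.2, v2.2, v5.1} {v2.1, v5.2}, out.j being that stage's outer ports
beta over (v4, v3) gives {out.1} {out.2} {v3.1} {v3.2} {v4.1} {v4.2}, out.j being that stage's outer ports
gamma over (v2, v5, v4, v3) gives {out.1, out.2, v2.2, v5.1} {v2.1, v5.2} {v3.1} {v3.2} {v4.1} {v4.2}, out.j being that stage's outer ports
delta over (v1, v2, v5, v4, v3) gives {out.1, out.2} {v1.1} {v1.2} {v2.1, v5.2} {v2.2, v5.1} {v3.1} {v3.2} {v4.1} {v4.2}, out.j being that stage's outer ports


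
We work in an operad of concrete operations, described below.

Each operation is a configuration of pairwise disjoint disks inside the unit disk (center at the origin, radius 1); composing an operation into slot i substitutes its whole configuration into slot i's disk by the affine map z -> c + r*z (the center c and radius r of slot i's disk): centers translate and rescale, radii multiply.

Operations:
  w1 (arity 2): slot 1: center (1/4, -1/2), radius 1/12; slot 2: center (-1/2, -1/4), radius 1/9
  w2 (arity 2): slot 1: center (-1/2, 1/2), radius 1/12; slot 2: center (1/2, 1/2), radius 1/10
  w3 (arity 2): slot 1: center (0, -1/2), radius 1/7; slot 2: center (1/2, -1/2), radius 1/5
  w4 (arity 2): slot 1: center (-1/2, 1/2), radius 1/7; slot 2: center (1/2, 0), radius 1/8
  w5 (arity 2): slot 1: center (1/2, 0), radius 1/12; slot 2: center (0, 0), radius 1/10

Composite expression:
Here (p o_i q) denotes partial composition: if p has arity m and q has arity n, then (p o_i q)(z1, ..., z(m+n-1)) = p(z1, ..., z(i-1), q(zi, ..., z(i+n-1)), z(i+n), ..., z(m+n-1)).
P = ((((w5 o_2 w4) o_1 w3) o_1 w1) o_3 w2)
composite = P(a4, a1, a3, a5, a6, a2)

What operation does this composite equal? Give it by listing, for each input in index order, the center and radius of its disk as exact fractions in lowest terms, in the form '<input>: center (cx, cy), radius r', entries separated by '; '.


a1: center (83/168, -5/112), radius 1/756; a2: center (1/20, 0), radius 1/80; a3: center (8/15, -1/30), radius 1/720; a4: center (169/336, -1/21), radius 1/1008; a5: center (11/20, -1/30), radius 1/600; a6: center (-1/20, 1/20), radius 1/70

Below w5, radii multiply path by path; the a-disk centers shift.
a4 passes through 3 substitutions, ending at center (169/336, -1/21), radius 1/1008
a1 passes through 3 substitutions, ending at center (83/168, -5/112), radius 1/756
a3 passes through 3 substitutions, ending at center (8/15, -1/30), radius 1/720
a5 passes through 3 substitutions, ending at center (11/20, -1/30), radius 1/600
a6 passes through 2 substitutions, ending at center (-1/20, 1/20), radius 1/70
a2 passes through 2 substitutions, ending at center (1/20, 0), radius 1/80


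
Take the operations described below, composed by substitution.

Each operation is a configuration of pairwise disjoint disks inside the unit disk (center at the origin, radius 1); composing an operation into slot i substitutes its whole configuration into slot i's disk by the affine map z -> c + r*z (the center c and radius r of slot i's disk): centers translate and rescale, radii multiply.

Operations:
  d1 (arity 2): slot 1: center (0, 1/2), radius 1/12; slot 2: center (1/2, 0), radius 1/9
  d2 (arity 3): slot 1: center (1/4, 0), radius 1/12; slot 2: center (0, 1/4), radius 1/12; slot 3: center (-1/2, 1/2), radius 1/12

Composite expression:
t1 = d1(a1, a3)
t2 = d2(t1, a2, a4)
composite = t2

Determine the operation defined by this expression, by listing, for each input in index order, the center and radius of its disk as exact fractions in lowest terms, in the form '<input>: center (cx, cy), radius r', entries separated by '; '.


a1: center (1/4, 1/24), radius 1/144; a2: center (0, 1/4), radius 1/12; a3: center (7/24, 0), radius 1/108; a4: center (-1/2, 1/2), radius 1/12

Each a-disk chains the slot maps above it in d2; radii multiply.
input a1: applying the 2 nested substitutions gives center (1/4, 1/24), radius 1/144
input a3: applying the 2 nested substitutions gives center (7/24, 0), radius 1/108
input a2: applying the 1 nested substitution gives center (0, 1/4), radius 1/12
input a4: applying the 1 nested substitution gives center (-1/2, 1/2), radius 1/12


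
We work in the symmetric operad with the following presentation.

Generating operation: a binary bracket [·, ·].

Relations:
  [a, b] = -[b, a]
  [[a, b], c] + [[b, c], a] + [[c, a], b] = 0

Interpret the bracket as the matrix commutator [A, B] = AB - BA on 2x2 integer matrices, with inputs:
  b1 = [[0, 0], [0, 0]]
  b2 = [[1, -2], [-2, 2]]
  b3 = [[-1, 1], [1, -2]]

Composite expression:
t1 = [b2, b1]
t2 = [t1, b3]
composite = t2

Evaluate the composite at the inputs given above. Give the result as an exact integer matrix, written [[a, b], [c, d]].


[[0, 0], [0, 0]]


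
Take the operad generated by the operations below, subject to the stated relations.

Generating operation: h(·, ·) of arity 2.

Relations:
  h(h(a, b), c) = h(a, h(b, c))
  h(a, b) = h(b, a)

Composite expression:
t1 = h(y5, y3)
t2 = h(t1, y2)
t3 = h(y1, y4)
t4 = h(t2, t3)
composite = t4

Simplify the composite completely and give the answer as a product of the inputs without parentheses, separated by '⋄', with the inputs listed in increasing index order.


Reordering under h is free, so list the y-inputs canonically.
h(y5, y3) collapses to y5 ⋄ y3
h(h(y5, y3), y2) collapses to y5 ⋄ y3 ⋄ y2
h(y1, y4) collapses to y1 ⋄ y4
h(h(h(y5, y3), y2), h(y1, y4)) collapses to y5 ⋄ y3 ⋄ y2 ⋄ y1 ⋄ y4
putting the inputs in ascending order: y1 ⋄ y2 ⋄ y3 ⋄ y4 ⋄ y5

y1 ⋄ y2 ⋄ y3 ⋄ y4 ⋄ y5


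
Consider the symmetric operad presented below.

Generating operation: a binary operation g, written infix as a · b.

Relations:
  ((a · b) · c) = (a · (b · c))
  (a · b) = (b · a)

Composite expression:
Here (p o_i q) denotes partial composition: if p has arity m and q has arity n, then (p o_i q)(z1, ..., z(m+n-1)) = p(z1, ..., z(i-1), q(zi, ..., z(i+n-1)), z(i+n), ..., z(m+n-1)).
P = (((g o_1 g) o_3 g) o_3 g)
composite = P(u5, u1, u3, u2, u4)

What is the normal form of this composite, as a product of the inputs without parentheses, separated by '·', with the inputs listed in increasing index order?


u1 · u2 · u3 · u4 · u5

Key point: g commutes, so take the u-inputs in any fixed order.
(u5 · u1) reduces to u5 · u1
(u3 · u2) reduces to u3 · u2
((u3 · u2) · u4) reduces to u3 · u2 · u4
((u5 · u1) · ((u3 · u2) · u4)) reduces to u5 · u1 · u3 · u2 · u4
the factors in increasing index order: u1 · u2 · u3 · u4 · u5


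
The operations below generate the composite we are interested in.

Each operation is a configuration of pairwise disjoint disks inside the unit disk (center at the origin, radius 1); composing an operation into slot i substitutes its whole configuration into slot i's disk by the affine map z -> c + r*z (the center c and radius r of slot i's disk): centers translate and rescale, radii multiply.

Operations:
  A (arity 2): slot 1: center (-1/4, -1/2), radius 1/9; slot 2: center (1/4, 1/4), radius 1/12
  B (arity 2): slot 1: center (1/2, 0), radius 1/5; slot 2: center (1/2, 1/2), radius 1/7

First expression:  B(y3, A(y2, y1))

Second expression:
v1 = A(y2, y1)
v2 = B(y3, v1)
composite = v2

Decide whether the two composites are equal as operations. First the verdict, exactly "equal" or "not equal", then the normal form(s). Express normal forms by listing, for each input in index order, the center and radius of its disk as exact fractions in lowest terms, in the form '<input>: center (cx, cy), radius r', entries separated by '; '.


equal — both sides give y1: center (15/28, 15/28), radius 1/84; y2: center (13/28, 3/7), radius 1/63; y3: center (1/2, 0), radius 1/5

In normal form, the first expression is y1: center (15/28, 15/28), radius 1/84; y2: center (13/28, 3/7), radius 1/63; y3: center (1/2, 0), radius 1/5
In normal form, the second expression is y1: center (15/28, 15/28), radius 1/84; y2: center (13/28, 3/7), radius 1/63; y3: center (1/2, 0), radius 1/5
One common form — equal.


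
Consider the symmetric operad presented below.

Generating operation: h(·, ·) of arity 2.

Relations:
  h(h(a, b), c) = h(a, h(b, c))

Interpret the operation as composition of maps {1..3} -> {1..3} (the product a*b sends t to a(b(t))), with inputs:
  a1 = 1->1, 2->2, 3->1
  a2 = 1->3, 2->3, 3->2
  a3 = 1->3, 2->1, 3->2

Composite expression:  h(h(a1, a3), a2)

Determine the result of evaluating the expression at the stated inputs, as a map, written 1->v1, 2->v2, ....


h(a1, a3) = 1->1, 2->1, 3->2
h(h(a1, a3), a2) = 1->2, 2->2, 3->1

1->2, 2->2, 3->1


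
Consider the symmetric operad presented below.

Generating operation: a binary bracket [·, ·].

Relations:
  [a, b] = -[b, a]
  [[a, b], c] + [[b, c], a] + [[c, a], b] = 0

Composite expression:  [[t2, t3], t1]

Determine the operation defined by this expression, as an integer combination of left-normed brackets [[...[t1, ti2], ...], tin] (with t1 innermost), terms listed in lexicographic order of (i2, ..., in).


-[[t1, t2], t3] + [[t1, t3], t2]

Left-normed coefficients sit on the t1-initial expansion words.
Composite bracket: [[t2, t3], t1]
Full expansion: 4 signed words from ab - ba (2^2 = 4).
The t1-initial words carry the normal form:
  t1t2t3 (sign -1) contributes -[[t1, t2], t3]
  t1t3t2 (sign +1) contributes +[[t1, t3], t2]
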